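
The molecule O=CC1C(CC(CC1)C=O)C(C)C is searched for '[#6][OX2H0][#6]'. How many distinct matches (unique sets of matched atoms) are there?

0

[#6][OX2H0][#6] is the SMARTS for an ether: an aliphatic oxygen bridging two carbons with no H on the oxygen.
No fragment in the molecule satisfies every constraint, giving 0 matches.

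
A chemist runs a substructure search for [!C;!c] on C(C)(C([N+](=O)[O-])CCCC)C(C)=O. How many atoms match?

Check the 13 heavy atoms by environment: 9× C → no; 1× N (charge +1) → match; 1× O (charge -1) → match; 2× O → match.
Summing the matching environments: 1 + 1 + 2 = 4 matching atoms.

4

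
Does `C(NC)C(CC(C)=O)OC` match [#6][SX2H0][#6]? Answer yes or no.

No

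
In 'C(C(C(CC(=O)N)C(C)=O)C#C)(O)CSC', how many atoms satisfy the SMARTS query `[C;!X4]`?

4

The query [C;!X4] means: aliphatic carbon that does not have four total connections.
Check the 16 heavy atoms by environment: 7× C (X4) → no; 1× O (X2) → no; 2× C (X3) → match; 2× O (X1) → no; 1× N (X3) → no; 1× S (X2) → no; 2× C (X2) → match.
Summing the matching environments: 2 + 2 = 4 matching atoms.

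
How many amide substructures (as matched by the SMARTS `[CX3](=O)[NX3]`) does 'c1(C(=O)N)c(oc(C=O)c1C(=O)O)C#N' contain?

1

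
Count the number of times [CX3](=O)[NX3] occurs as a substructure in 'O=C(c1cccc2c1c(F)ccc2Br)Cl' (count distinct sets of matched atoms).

0

[CX3](=O)[NX3] is the SMARTS for an amide: a carbonyl carbon bonded to a trivalent nitrogen.
No fragment in the molecule satisfies every constraint, giving 0 matches.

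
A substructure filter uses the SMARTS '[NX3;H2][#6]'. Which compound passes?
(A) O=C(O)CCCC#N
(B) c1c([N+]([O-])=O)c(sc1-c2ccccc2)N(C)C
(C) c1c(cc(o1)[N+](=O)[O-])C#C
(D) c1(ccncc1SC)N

[NX3;H2][#6] describes a trivalent nitrogen with two H attached to carbon (a primary amine).
(A) has a nitrile (-C#N) but the nitrogen is NX1 (triple-bonded), not NX3 with two H.
(B) has a dimethylamino group (-N(CH3)2) but the nitrogen has H0, not H2.
(C) has a nitro group (-[N+](=O)[O-]) but the nitrogen is [N+] with no H, not NX3H2.
(D) contains a primary amino group (-NH2), which satisfies every atom and bond constraint.
So the answer is (D).

D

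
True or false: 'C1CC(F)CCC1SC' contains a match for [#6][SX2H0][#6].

True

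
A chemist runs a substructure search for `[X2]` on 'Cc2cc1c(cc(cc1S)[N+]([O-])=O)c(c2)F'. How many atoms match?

Check the 16 heavy atoms by environment: 10× c (aromatic, X3) → no; 1× F (X1) → no; 1× N (charge +1, X3) → no; 1× O (charge -1, X1) → no; 1× O (X1) → no; 1× S (X2) → match; 1× C (X4) → no.
That gives 1 matching atom.

1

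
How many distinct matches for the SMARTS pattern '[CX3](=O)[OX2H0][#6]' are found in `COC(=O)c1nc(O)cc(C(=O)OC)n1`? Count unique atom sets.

[CX3](=O)[OX2H0][#6] is the SMARTS for an ester: a carbonyl carbon bonded to an oxygen that is itself bonded to carbon (no H on that O).
The molecule carries 2 separate instances of a methyl-ester group (-C(=O)OCH3) meeting every constraint; each maps to a distinct set of atoms, giving 2 matches.

2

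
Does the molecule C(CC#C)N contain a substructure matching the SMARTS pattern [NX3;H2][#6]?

The pattern [NX3;H2][#6] describes a trivalent nitrogen with two H attached to carbon — a primary amine.
The molecule carries a primary amino group (-NH2), whose atoms satisfy every constraint of the query, so the pattern matches.

Yes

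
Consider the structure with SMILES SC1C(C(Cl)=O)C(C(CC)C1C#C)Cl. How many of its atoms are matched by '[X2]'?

Check the 14 heavy atoms by environment: 7× C (X4) → no; 1× S (X2) → match; 2× C (X2) → match; 1× C (X3) → no; 1× O (X1) → no; 2× Cl (X1) → no.
Summing the matching environments: 1 + 2 = 3 matching atoms.

3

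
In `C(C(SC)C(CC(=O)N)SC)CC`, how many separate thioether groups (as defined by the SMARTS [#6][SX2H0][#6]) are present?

[#6][SX2H0][#6] is the SMARTS for a thioether: an aliphatic sulfur bridging two carbons with no H on the sulfur.
The molecule carries 2 separate instances of a methylthio ether (-SCH3) meeting every constraint; each maps to a distinct set of atoms, giving 2 matches.

2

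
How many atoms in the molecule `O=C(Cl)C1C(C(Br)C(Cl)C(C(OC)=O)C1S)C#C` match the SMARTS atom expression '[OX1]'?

2

The query [OX1] means: aliphatic oxygen with one total connection — typically a carbonyl =O or an oxide.
Check the 18 heavy atoms by environment: 7× C (X4) → no; 2× Cl (X1) → no; 1× S (X2) → no; 2× C (X3) → no; 2× O (X1) → match; 1× O (X2) → no; 1× Br (X1) → no; 2× C (X2) → no.
That gives 2 matching atoms.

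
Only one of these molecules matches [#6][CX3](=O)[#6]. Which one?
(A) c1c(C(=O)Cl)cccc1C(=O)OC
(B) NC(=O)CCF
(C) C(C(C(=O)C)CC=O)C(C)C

[#6][CX3](=O)[#6] describes a carbonyl carbon (no H) flanked by two carbons (a ketone).
(A) has a methyl-ester group (-C(=O)OCH3) but one neighbour of the carbonyl carbon is O, not C.
(B) has a primary amide (-C(=O)NH2) but one neighbour of the carbonyl carbon is N, not C.
(C) contains an acetyl/ketone group (-C(=O)CH3), which satisfies every atom and bond constraint.
So the answer is (C).

C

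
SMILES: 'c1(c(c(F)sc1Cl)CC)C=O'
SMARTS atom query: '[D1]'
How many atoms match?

4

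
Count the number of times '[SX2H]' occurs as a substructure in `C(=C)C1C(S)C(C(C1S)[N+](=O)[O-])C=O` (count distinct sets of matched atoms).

[SX2H] is the SMARTS for a thiol: an aliphatic sulfur with two connections, one being H.
The molecule carries 2 separate instances of a thiol (-SH) meeting every constraint; each maps to a distinct set of atoms, giving 2 matches.

2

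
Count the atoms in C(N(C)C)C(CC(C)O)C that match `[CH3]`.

4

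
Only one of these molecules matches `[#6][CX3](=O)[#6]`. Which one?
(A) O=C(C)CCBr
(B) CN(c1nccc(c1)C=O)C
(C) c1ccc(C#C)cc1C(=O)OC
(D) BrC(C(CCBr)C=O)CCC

[#6][CX3](=O)[#6] describes a carbonyl carbon (no H) flanked by two carbons (a ketone).
(A) contains an acetyl/ketone group (-C(=O)CH3), which satisfies every atom and bond constraint.
(B) has an aldehyde (-CHO) but the carbonyl carbon has H1, so it is not flanked by two carbons.
(C) has a methyl-ester group (-C(=O)OCH3) but one neighbour of the carbonyl carbon is O, not C.
(D) has an aldehyde (-CHO) but the carbonyl carbon has H1, so it is not flanked by two carbons.
So the answer is (A).

A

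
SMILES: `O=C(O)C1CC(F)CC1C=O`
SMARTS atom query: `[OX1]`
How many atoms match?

The query [OX1] means: aliphatic oxygen with one total connection — typically a carbonyl =O or an oxide.
Check the 11 heavy atoms by environment: 5× C (X4) → no; 2× C (X3) → no; 2× O (X1) → match; 1× F (X1) → no; 1× O (X2) → no.
That gives 2 matching atoms.

2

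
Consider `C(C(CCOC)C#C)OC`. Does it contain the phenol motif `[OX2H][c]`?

No

The pattern [OX2H][c] describes a hydroxyl oxygen attached to an aromatic carbon — a phenol.
The closest candidate here is a methoxy ether (-OCH3), but the oxygen has H0, not H1. No other fragment satisfies the full query, so there is no match.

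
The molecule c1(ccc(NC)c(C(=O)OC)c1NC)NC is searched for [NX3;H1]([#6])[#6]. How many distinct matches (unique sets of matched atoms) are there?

3

[NX3;H1]([#6])[#6] is the SMARTS for a secondary amine: a trivalent nitrogen with one H, bonded to two carbons.
The molecule carries 3 separate instances of an N-methylamino group (-NHCH3) meeting every constraint; each maps to a distinct set of atoms, giving 3 matches.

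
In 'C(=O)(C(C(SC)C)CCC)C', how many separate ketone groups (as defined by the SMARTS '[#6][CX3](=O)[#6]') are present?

[#6][CX3](=O)[#6] is the SMARTS for a ketone: a carbonyl carbon (no H) flanked by two carbons.
Exactly one fragment in the molecule meets all constraints, giving 1 match.

1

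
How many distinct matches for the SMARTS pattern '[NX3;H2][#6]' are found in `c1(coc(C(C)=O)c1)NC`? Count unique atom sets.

[NX3;H2][#6] is the SMARTS for a primary amine: a trivalent nitrogen with two H attached to carbon.
The molecule has an N-methylamino group (-NHCH3), but the nitrogen bears two carbons and only one H (H1), not H2; nothing else fits, so there are 0 matches.

0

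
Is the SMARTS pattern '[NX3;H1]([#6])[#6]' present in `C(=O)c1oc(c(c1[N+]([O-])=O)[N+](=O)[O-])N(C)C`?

No

The pattern [NX3;H1]([#6])[#6] describes a trivalent nitrogen with one H, bonded to two carbons — a secondary amine.
The closest candidate here is a dimethylamino group (-N(CH3)2), but the nitrogen has H0, not H1. No other fragment satisfies the full query, so there is no match.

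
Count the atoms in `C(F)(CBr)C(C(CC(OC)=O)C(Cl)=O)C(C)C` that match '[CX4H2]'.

2

The query [CX4H2] means: sp3 carbon (X4) with exactly two hydrogens.
Check the 17 heavy atoms by environment: 2× C (H2, X4) → match; 4× C (H1, X4) → no; 1× F (H0, X1) → no; 3× C (H3, X4) → no; 2× C (H0, X3) → no; 2× O (H0, X1) → no; 1× Cl (H0, X1) → no; 1× O (H0, X2) → no; 1× Br (H0, X1) → no.
That gives 2 matching atoms.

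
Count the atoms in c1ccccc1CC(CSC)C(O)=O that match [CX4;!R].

Check the 14 heavy atoms by environment: 4× C (X4, acyclic) → match; 1× S (X2, acyclic) → no; 6× c (aromatic, X3, in 6-ring) → no; 1× C (X3, acyclic) → no; 1× O (X1, acyclic) → no; 1× O (X2, acyclic) → no.
That gives 4 matching atoms.

4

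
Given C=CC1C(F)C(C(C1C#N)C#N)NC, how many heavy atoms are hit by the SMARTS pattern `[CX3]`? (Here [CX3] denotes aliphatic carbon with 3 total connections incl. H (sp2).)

Check the 14 heavy atoms by environment: 6× C (X4) → no; 1× N (X3) → no; 2× C (X2) → no; 2× N (X1) → no; 1× F (X1) → no; 2× C (X3) → match.
That gives 2 matching atoms.

2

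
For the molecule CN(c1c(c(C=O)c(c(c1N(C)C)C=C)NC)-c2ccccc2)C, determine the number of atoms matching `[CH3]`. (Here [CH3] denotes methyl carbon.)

5

The query [CH3] means: aliphatic carbon with exactly three hydrogens.
Check the 24 heavy atoms by environment: 7× c (aromatic, H0) → no; 5× c (aromatic, H1) → no; 2× N (H0) → no; 5× C (H3) → match; 1× N (H1) → no; 2× C (H1) → no; 1× C (H2) → no; 1× O (H0) → no.
That gives 5 matching atoms.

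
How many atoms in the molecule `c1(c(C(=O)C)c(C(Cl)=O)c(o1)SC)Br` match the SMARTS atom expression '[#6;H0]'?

6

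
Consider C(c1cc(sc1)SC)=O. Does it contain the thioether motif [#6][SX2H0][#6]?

Yes

The pattern [#6][SX2H0][#6] describes an aliphatic sulfur bridging two carbons with no H on the sulfur — a thioether.
The molecule carries a methylthio ether (-SCH3), whose atoms satisfy every constraint of the query, so the pattern matches.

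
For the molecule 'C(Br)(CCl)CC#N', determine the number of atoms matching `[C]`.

4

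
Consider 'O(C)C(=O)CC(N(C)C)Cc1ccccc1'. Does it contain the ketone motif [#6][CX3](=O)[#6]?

No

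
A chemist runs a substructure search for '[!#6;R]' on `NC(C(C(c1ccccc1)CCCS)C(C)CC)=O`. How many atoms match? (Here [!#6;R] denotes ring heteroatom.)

The query [!#6;R] means: non-carbon atom that is part of a ring.
Check the 19 heavy atoms by environment: 10× C (acyclic) → no; 1× S (acyclic) → no; 1× O (acyclic) → no; 1× N (acyclic) → no; 6× c (aromatic, in 6-ring) → no.
No environment satisfies the query, so 0 matching atoms.

0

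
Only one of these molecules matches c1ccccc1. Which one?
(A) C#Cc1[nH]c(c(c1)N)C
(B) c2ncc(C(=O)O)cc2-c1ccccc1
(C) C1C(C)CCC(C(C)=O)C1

B

c1ccccc1 describes six aromatic carbons in a ring (a benzene ring).
(A) has a methyl group (-CH3) but no six-membered all-carbon aromatic ring is present.
(B) contains a phenyl ring, which satisfies every atom and bond constraint.
(C) has a methyl group (-CH3) but no six-membered all-carbon aromatic ring is present.
So the answer is (B).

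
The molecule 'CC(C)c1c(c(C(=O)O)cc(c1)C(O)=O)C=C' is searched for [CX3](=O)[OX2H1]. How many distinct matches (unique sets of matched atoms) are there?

2

[CX3](=O)[OX2H1] is the SMARTS for a carboxylic acid: an sp2 carbon double-bonded to O and single-bonded to an -OH oxygen.
The molecule carries 2 separate instances of a carboxylic acid group (-C(=O)OH) meeting every constraint; each maps to a distinct set of atoms, giving 2 matches.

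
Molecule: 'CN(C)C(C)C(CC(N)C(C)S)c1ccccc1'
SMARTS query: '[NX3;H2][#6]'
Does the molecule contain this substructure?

Yes

The pattern [NX3;H2][#6] describes a trivalent nitrogen with two H attached to carbon — a primary amine.
The molecule carries a primary amino group (-NH2), whose atoms satisfy every constraint of the query, so the pattern matches.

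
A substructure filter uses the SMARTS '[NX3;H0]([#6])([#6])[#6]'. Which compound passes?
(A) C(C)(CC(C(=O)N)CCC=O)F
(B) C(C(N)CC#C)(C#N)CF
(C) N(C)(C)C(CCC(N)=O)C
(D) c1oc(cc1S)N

C

[NX3;H0]([#6])([#6])[#6] describes a trivalent nitrogen with no H, bonded to three carbons (a tertiary amine).
(A) has a primary amide (-C(=O)NH2) but the amide nitrogen has H2 and only one carbon neighbour.
(B) has a primary amino group (-NH2) but the nitrogen has H2, not H0 with three carbons.
(C) contains a dimethylamino group (-N(CH3)2), which satisfies every atom and bond constraint.
(D) has a primary amino group (-NH2) but the nitrogen has H2, not H0 with three carbons.
So the answer is (C).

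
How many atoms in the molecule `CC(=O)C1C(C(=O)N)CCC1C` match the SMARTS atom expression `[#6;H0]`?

2

The query [#6;H0] means: any carbon with no attached hydrogen.
Check the 12 heavy atoms by environment: 2× C (H2) → no; 3× C (H1) → no; 2× C (H0) → match; 2× O (H0) → no; 2× C (H3) → no; 1× N (H2) → no.
That gives 2 matching atoms.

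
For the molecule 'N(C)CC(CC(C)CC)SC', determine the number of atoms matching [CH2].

3

The query [CH2] means: aliphatic carbon with exactly two hydrogens.
Check the 11 heavy atoms by environment: 4× C (H3) → no; 2× C (H1) → no; 3× C (H2) → match; 1× S (H0) → no; 1× N (H1) → no.
That gives 3 matching atoms.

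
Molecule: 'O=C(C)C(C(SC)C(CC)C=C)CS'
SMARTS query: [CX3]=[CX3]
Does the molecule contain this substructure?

Yes

The pattern [CX3]=[CX3] describes a non-aromatic C=C double bond between two sp2 carbons — an alkene.
The molecule carries a vinyl group (-CH=CH2), whose atoms satisfy every constraint of the query, so the pattern matches.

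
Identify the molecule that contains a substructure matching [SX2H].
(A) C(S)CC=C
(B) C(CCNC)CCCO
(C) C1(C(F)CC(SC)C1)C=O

A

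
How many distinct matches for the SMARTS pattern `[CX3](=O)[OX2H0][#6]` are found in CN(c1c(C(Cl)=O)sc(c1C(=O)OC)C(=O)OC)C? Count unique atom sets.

2

[CX3](=O)[OX2H0][#6] is the SMARTS for an ester: a carbonyl carbon bonded to an oxygen that is itself bonded to carbon (no H on that O).
The molecule carries 2 separate instances of a methyl-ester group (-C(=O)OCH3) meeting every constraint; each maps to a distinct set of atoms, giving 2 matches.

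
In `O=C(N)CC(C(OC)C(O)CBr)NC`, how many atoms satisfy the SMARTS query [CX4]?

The query [CX4] means: C with X4: aliphatic carbon with exactly 4 total connections (bonds + H).
Check the 14 heavy atoms by environment: 7× C (X4) → match; 2× O (X2) → no; 2× N (X3) → no; 1× C (X3) → no; 1× O (X1) → no; 1× Br (X1) → no.
That gives 7 matching atoms.

7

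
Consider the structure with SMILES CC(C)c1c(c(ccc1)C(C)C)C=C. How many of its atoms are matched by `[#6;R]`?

6

Check the 14 heavy atoms by environment: 6× c (aromatic, in 6-ring) → match; 8× C (acyclic) → no.
That gives 6 matching atoms.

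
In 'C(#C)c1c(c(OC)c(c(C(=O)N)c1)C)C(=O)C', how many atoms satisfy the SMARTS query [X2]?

3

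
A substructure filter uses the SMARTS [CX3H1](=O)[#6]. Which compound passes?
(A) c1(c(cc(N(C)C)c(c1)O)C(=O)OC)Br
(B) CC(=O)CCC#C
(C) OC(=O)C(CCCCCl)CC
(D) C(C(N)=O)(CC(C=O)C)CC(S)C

D

[CX3H1](=O)[#6] describes an sp2 carbon with one H, double-bonded to O and single-bonded to carbon (an aldehyde).
(A) has a methyl-ester group (-C(=O)OCH3) but the carbonyl carbon has H0, not H1.
(B) has an acetyl/ketone group (-C(=O)CH3) but the carbonyl carbon has H0 (two carbon neighbours), not H1.
(C) has a carboxylic acid group (-C(=O)OH) but the carbonyl carbon has H0 and is bonded to O, not H1.
(D) contains an aldehyde (-CHO), which satisfies every atom and bond constraint.
So the answer is (D).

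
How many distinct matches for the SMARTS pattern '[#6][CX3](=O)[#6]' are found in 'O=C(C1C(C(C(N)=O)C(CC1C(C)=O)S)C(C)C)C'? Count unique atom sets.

2

[#6][CX3](=O)[#6] is the SMARTS for a ketone: a carbonyl carbon (no H) flanked by two carbons.
The molecule carries 2 separate instances of an acetyl/ketone group (-C(=O)CH3) meeting every constraint; each maps to a distinct set of atoms, giving 2 matches.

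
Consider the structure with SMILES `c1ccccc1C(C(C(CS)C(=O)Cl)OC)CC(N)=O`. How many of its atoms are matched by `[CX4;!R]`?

6

Check the 20 heavy atoms by environment: 6× C (X4, acyclic) → match; 6× c (aromatic, X3, in 6-ring) → no; 1× O (X2, acyclic) → no; 2× C (X3, acyclic) → no; 2× O (X1, acyclic) → no; 1× N (X3, acyclic) → no; 1× S (X2, acyclic) → no; 1× Cl (X1, acyclic) → no.
That gives 6 matching atoms.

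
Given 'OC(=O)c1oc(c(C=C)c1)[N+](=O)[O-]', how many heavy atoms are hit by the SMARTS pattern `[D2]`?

3

The query [D2] means: atom with exactly two heavy-atom neighbours.
Check the 13 heavy atoms by environment: 1× o (aromatic, D2) → match; 3× c (aromatic, D3) → no; 1× c (aromatic, D2) → match; 1× C (D2) → match; 1× C (D1) → no; 1× C (D3) → no; 3× O (D1) → no; 1× N (charge +1, D3) → no; 1× O (charge -1, D1) → no.
Summing the matching environments: 1 + 1 + 1 = 3 matching atoms.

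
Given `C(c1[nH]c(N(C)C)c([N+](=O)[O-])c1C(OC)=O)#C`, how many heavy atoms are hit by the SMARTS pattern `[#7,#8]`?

7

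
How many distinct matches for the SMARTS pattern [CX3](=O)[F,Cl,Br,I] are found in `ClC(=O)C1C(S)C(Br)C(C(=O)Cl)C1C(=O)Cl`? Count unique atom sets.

[CX3](=O)[F,Cl,Br,I] is the SMARTS for an acyl halide: a carbonyl carbon bonded to a halogen.
The molecule carries 3 separate instances of an acyl chloride (-C(=O)Cl) meeting every constraint; each maps to a distinct set of atoms, giving 3 matches.

3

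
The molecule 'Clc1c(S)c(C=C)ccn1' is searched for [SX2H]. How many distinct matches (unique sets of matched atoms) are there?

1

[SX2H] is the SMARTS for a thiol: an aliphatic sulfur with two connections, one being H.
Exactly one fragment in the molecule meets all constraints, giving 1 match.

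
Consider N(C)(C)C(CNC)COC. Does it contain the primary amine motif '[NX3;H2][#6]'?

No

The pattern [NX3;H2][#6] describes a trivalent nitrogen with two H attached to carbon — a primary amine.
The closest candidate here is an N-methylamino group (-NHCH3), but the nitrogen bears two carbons and only one H (H1), not H2. No other fragment satisfies the full query, so there is no match.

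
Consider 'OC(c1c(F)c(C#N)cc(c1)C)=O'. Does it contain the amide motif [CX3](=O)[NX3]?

No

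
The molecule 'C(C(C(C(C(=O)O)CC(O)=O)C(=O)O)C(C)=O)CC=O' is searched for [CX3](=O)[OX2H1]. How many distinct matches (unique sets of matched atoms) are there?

[CX3](=O)[OX2H1] is the SMARTS for a carboxylic acid: an sp2 carbon double-bonded to O and single-bonded to an -OH oxygen.
The molecule carries 3 separate instances of a carboxylic acid group (-C(=O)OH) meeting every constraint; each maps to a distinct set of atoms, giving 3 matches.

3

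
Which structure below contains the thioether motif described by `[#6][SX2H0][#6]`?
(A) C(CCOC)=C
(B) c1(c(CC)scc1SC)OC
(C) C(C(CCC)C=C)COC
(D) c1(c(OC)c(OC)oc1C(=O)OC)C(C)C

B

[#6][SX2H0][#6] describes an aliphatic sulfur bridging two carbons with no H on the sulfur (a thioether).
(A) has a methoxy ether (-OCH3) but the bridging atom is O, not S.
(B) contains a methylthio ether (-SCH3), which satisfies every atom and bond constraint.
(C) has a methoxy ether (-OCH3) but the bridging atom is O, not S.
(D) has a methoxy ether (-OCH3) but the bridging atom is O, not S.
So the answer is (B).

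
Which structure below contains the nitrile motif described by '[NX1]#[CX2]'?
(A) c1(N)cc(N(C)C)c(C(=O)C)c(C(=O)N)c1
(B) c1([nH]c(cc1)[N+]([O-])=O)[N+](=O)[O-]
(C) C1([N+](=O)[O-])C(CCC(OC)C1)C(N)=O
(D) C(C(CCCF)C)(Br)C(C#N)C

D

[NX1]#[CX2] describes a nitrogen triple-bonded to a two-connected carbon (a nitrile).
(A) has a primary amide (-C(=O)NH2) but the nitrogen is NX3, not NX1.
(B) has a nitro group (-[N+](=O)[O-]) but there is no C#N triple bond.
(C) has a primary amide (-C(=O)NH2) but the nitrogen is NX3, not NX1.
(D) contains a nitrile (-C#N), which satisfies every atom and bond constraint.
So the answer is (D).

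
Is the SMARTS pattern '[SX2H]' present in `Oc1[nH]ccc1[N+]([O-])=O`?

The pattern [SX2H] describes an aliphatic sulfur with two connections, one being H — a thiol.
The closest candidate here is a hydroxyl group (-OH), but it is an -OH, not an -SH. No other fragment satisfies the full query, so there is no match.

No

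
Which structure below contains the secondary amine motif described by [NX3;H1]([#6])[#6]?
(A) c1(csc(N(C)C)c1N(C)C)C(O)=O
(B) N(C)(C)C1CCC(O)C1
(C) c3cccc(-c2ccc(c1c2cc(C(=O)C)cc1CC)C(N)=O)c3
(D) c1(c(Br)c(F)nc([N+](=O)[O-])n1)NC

D

[NX3;H1]([#6])[#6] describes a trivalent nitrogen with one H, bonded to two carbons (a secondary amine).
(A) has a dimethylamino group (-N(CH3)2) but the nitrogen has H0, not H1.
(B) has a dimethylamino group (-N(CH3)2) but the nitrogen has H0, not H1.
(C) has a primary amide (-C(=O)NH2) but the -C(=O)NH2 nitrogen has H2, not H1.
(D) contains an N-methylamino group (-NHCH3), which satisfies every atom and bond constraint.
So the answer is (D).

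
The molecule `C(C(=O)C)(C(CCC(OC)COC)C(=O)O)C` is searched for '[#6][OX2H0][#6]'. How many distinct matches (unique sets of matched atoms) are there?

[#6][OX2H0][#6] is the SMARTS for an ether: an aliphatic oxygen bridging two carbons with no H on the oxygen.
The molecule carries 2 separate instances of a methoxy ether (-OCH3) meeting every constraint; each maps to a distinct set of atoms, giving 2 matches.

2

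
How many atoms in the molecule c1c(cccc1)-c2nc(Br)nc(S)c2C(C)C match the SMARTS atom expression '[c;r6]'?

10

The query [c;r6] means: aromatic carbon that belongs to a six-membered ring.
Check the 17 heavy atoms by environment: 2× n (aromatic, in 6-ring) → no; 10× c (aromatic, in 6-ring) → match; 1× S (acyclic) → no; 1× Br (acyclic) → no; 3× C (acyclic) → no.
That gives 10 matching atoms.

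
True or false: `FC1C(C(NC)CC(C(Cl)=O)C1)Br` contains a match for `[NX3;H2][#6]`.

False

The pattern [NX3;H2][#6] describes a trivalent nitrogen with two H attached to carbon — a primary amine.
The closest candidate here is an N-methylamino group (-NHCH3), but the nitrogen bears two carbons and only one H (H1), not H2. No other fragment satisfies the full query, so there is no match.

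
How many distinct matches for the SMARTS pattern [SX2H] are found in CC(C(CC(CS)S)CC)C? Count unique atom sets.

[SX2H] is the SMARTS for a thiol: an aliphatic sulfur with two connections, one being H.
The molecule carries 2 separate instances of a thiol (-SH) meeting every constraint; each maps to a distinct set of atoms, giving 2 matches.

2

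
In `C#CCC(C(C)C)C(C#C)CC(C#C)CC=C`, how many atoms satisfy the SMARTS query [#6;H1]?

8

Check the 17 heavy atoms by environment: 4× C (H2) → no; 8× C (H1) → match; 3× C (H0) → no; 2× C (H3) → no.
That gives 8 matching atoms.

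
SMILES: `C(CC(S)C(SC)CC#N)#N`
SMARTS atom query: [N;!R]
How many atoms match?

Check the 11 heavy atoms by environment: 7× C (acyclic) → no; 2× S (acyclic) → no; 2× N (acyclic) → match.
That gives 2 matching atoms.

2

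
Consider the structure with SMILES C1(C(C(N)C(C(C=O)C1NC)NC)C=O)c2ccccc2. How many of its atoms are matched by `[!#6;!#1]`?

5

The query [!#6;!#1] means: not carbon and not hydrogen — any heteroatom.
Check the 21 heavy atoms by environment: 10× C → no; 3× N → match; 2× O → match; 6× c (aromatic) → no.
Summing the matching environments: 3 + 2 = 5 matching atoms.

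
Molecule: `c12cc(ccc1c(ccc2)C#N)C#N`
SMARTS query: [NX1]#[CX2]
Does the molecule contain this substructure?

Yes

The pattern [NX1]#[CX2] describes a nitrogen triple-bonded to a two-connected carbon — a nitrile.
The molecule carries a nitrile (-C#N), whose atoms satisfy every constraint of the query, so the pattern matches.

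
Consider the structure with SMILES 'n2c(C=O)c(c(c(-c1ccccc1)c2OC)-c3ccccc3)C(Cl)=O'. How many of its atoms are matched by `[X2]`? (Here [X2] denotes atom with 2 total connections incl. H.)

The query [X2] means: any atom with exactly two total connections (bonds + H).
Check the 25 heavy atoms by environment: 1× n (aromatic, X2) → match; 17× c (aromatic, X3) → no; 2× C (X3) → no; 2× O (X1) → no; 1× Cl (X1) → no; 1× O (X2) → match; 1× C (X4) → no.
Summing the matching environments: 1 + 1 = 2 matching atoms.

2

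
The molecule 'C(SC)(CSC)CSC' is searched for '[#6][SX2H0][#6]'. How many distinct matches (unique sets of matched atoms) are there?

3

[#6][SX2H0][#6] is the SMARTS for a thioether: an aliphatic sulfur bridging two carbons with no H on the sulfur.
The molecule carries 3 separate instances of a methylthio ether (-SCH3) meeting every constraint; each maps to a distinct set of atoms, giving 3 matches.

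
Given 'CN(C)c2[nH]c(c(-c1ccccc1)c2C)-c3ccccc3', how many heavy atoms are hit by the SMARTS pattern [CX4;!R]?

Check the 21 heavy atoms by environment: 1× n (aromatic, X3, in 5-ring) → no; 4× c (aromatic, X3, in 5-ring) → no; 3× C (X4, acyclic) → match; 12× c (aromatic, X3, in 6-ring) → no; 1× N (X3, acyclic) → no.
That gives 3 matching atoms.

3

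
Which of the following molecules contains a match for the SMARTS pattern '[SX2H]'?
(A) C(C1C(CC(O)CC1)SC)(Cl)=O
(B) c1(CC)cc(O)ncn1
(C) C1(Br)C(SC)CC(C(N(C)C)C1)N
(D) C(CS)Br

[SX2H] describes an aliphatic sulfur with two connections, one being H (a thiol).
(A) has a methylthio ether (-SCH3) but the sulfur has H0 (bonded to two carbons), not H1.
(B) has a hydroxyl group (-OH) but it is an -OH, not an -SH.
(C) has a methylthio ether (-SCH3) but the sulfur has H0 (bonded to two carbons), not H1.
(D) contains a thiol (-SH), which satisfies every atom and bond constraint.
So the answer is (D).

D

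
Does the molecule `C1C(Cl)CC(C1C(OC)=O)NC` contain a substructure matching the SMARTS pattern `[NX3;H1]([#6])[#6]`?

Yes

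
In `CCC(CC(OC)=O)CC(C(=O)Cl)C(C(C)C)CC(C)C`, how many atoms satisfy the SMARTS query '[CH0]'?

Check the 21 heavy atoms by environment: 4× C (H2) → no; 5× C (H1) → no; 6× C (H3) → no; 2× C (H0) → match; 3× O (H0) → no; 1× Cl (H0) → no.
That gives 2 matching atoms.

2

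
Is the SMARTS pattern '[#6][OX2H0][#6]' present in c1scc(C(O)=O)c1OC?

Yes

The pattern [#6][OX2H0][#6] describes an aliphatic oxygen bridging two carbons with no H on the oxygen — an ether.
The molecule carries a methoxy ether (-OCH3), whose atoms satisfy every constraint of the query, so the pattern matches.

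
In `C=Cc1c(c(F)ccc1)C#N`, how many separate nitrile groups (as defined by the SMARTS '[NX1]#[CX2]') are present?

1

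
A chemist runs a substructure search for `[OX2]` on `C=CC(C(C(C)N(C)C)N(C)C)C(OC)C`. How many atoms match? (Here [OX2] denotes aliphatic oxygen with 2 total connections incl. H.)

1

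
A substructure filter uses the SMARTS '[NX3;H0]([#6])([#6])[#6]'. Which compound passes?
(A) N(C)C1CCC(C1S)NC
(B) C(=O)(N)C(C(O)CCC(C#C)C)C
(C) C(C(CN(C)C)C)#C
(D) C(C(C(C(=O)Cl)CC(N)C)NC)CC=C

[NX3;H0]([#6])([#6])[#6] describes a trivalent nitrogen with no H, bonded to three carbons (a tertiary amine).
(A) has an N-methylamino group (-NHCH3) but the nitrogen still has one H (H1), not H0.
(B) has a primary amide (-C(=O)NH2) but the amide nitrogen has H2 and only one carbon neighbour.
(C) contains a dimethylamino group (-N(CH3)2), which satisfies every atom and bond constraint.
(D) has an N-methylamino group (-NHCH3) but the nitrogen still has one H (H1), not H0.
So the answer is (C).

C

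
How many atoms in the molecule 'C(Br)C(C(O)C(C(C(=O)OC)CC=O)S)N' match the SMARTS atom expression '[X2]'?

3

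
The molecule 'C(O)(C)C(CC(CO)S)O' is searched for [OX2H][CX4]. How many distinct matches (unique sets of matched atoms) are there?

[OX2H][CX4] is the SMARTS for an aliphatic alcohol: a hydroxyl oxygen bound to an sp3 (X4) carbon.
The molecule carries 3 separate instances of a hydroxyl group (-OH) meeting every constraint; each maps to a distinct set of atoms, giving 3 matches.

3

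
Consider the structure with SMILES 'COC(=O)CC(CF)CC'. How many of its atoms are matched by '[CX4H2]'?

3

The query [CX4H2] means: sp3 carbon (X4) with exactly two hydrogens.
Check the 10 heavy atoms by environment: 3× C (H2, X4) → match; 1× C (H1, X4) → no; 2× C (H3, X4) → no; 1× C (H0, X3) → no; 1× O (H0, X1) → no; 1× O (H0, X2) → no; 1× F (H0, X1) → no.
That gives 3 matching atoms.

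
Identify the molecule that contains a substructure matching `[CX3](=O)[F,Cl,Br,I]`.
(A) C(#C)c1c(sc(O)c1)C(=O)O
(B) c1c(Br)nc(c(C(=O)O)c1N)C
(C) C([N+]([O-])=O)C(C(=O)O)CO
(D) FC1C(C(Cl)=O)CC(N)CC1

[CX3](=O)[F,Cl,Br,I] describes a carbonyl carbon bonded to a halogen (an acyl halide).
(A) has a carboxylic acid group (-C(=O)OH) but the carbonyl is bonded to -OH, not to a halogen.
(B) has a carboxylic acid group (-C(=O)OH) but the carbonyl is bonded to -OH, not to a halogen.
(C) has a carboxylic acid group (-C(=O)OH) but the carbonyl is bonded to -OH, not to a halogen.
(D) contains an acyl chloride (-C(=O)Cl), which satisfies every atom and bond constraint.
So the answer is (D).

D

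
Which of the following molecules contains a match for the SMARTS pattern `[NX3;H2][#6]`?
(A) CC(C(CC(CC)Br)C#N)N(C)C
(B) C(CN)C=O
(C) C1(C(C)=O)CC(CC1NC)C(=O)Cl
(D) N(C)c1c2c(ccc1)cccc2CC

[NX3;H2][#6] describes a trivalent nitrogen with two H attached to carbon (a primary amine).
(A) has a nitrile (-C#N) but the nitrogen is NX1 (triple-bonded), not NX3 with two H.
(B) contains a primary amino group (-NH2), which satisfies every atom and bond constraint.
(C) has an N-methylamino group (-NHCH3) but the nitrogen bears two carbons and only one H (H1), not H2.
(D) has an N-methylamino group (-NHCH3) but the nitrogen bears two carbons and only one H (H1), not H2.
So the answer is (B).

B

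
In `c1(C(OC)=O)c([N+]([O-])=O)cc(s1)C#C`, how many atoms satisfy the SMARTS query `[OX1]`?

3

Check the 14 heavy atoms by environment: 1× s (aromatic, X2) → no; 4× c (aromatic, X3) → no; 1× C (X3) → no; 2× O (X1) → match; 1× O (X2) → no; 1× C (X4) → no; 2× C (X2) → no; 1× N (charge +1, X3) → no; 1× O (charge -1, X1) → match.
Summing the matching environments: 2 + 1 = 3 matching atoms.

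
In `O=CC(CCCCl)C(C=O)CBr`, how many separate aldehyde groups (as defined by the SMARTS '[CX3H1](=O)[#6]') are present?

2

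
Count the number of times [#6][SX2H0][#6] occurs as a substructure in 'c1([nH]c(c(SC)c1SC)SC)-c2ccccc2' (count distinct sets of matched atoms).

[#6][SX2H0][#6] is the SMARTS for a thioether: an aliphatic sulfur bridging two carbons with no H on the sulfur.
The molecule carries 3 separate instances of a methylthio ether (-SCH3) meeting every constraint; each maps to a distinct set of atoms, giving 3 matches.

3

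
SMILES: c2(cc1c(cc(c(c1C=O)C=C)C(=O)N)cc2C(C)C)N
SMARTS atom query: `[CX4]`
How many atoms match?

3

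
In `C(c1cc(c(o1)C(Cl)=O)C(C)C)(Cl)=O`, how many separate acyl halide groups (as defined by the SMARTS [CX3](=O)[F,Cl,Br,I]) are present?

[CX3](=O)[F,Cl,Br,I] is the SMARTS for an acyl halide: a carbonyl carbon bonded to a halogen.
The molecule carries 2 separate instances of an acyl chloride (-C(=O)Cl) meeting every constraint; each maps to a distinct set of atoms, giving 2 matches.

2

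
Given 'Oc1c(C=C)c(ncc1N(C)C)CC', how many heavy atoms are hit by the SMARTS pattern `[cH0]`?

4

The query [cH0] means: aromatic carbon with no attached hydrogen (substituted or ring-fusion).
Check the 14 heavy atoms by environment: 1× n (aromatic, H0) → no; 4× c (aromatic, H0) → match; 1× c (aromatic, H1) → no; 1× O (H1) → no; 1× N (H0) → no; 3× C (H3) → no; 2× C (H2) → no; 1× C (H1) → no.
That gives 4 matching atoms.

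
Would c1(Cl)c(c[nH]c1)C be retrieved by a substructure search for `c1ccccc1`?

No

The pattern c1ccccc1 describes six aromatic carbons in a ring — a benzene ring.
The closest candidate here is a methyl group (-CH3), but no six-membered all-carbon aromatic ring is present. No other fragment satisfies the full query, so there is no match.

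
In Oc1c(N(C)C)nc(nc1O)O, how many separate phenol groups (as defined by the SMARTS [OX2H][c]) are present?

[OX2H][c] is the SMARTS for a phenol: a hydroxyl oxygen attached to an aromatic carbon.
The molecule carries 3 separate instances of a hydroxyl group (-OH) meeting every constraint; each maps to a distinct set of atoms, giving 3 matches.

3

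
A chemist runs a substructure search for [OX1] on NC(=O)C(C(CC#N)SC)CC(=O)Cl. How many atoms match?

2

Check the 14 heavy atoms by environment: 5× C (X4) → no; 2× C (X3) → no; 2× O (X1) → match; 1× N (X3) → no; 1× Cl (X1) → no; 1× S (X2) → no; 1× C (X2) → no; 1× N (X1) → no.
That gives 2 matching atoms.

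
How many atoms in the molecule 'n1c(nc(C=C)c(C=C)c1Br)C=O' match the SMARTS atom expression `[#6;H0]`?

The query [#6;H0] means: any carbon with no attached hydrogen.
Check the 13 heavy atoms by environment: 2× n (aromatic, H0) → no; 4× c (aromatic, H0) → match; 3× C (H1) → no; 2× C (H2) → no; 1× O (H0) → no; 1× Br (H0) → no.
That gives 4 matching atoms.

4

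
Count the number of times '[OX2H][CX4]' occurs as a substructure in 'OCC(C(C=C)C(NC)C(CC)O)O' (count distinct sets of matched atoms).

3

[OX2H][CX4] is the SMARTS for an aliphatic alcohol: a hydroxyl oxygen bound to an sp3 (X4) carbon.
The molecule carries 3 separate instances of a hydroxyl group (-OH) meeting every constraint; each maps to a distinct set of atoms, giving 3 matches.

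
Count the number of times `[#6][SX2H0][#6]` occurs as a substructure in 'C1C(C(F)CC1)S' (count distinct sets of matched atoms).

0

[#6][SX2H0][#6] is the SMARTS for a thioether: an aliphatic sulfur bridging two carbons with no H on the sulfur.
The molecule has a thiol (-SH), but the sulfur has H1, not H0 bridging two carbons; nothing else fits, so there are 0 matches.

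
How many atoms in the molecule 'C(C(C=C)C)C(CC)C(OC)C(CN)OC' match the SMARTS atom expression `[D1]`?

6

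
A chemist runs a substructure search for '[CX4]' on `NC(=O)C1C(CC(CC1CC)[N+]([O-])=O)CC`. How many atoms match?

10

The query [CX4] means: C with X4: aliphatic carbon with exactly 4 total connections (bonds + H).
Check the 16 heavy atoms by environment: 10× C (X4) → match; 1× C (X3) → no; 2× O (X1) → no; 1× N (X3) → no; 1× N (charge +1, X3) → no; 1× O (charge -1, X1) → no.
That gives 10 matching atoms.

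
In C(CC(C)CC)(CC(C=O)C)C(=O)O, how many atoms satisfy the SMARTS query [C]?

11

The query [C] means: uppercase C matches aliphatic (non-aromatic) carbon only.
Check the 14 heavy atoms by environment: 11× C → match; 3× O → no.
That gives 11 matching atoms.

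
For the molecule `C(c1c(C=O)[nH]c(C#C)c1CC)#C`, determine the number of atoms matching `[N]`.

The query [N] means: uppercase N matches aliphatic (non-aromatic) nitrogen only.
Check the 13 heavy atoms by environment: 1× n (aromatic) → no; 4× c (aromatic) → no; 7× C → no; 1× O → no.
No environment satisfies the query, so 0 matching atoms.

0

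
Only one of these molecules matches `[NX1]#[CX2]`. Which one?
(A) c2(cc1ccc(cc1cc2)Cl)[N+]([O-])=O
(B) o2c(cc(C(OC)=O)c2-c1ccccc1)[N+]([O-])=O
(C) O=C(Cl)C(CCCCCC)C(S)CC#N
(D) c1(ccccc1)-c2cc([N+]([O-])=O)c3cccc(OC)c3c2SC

C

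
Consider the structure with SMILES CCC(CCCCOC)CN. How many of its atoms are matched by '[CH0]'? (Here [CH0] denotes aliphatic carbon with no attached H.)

The query [CH0] means: aliphatic carbon with no attached hydrogen.
Check the 11 heavy atoms by environment: 6× C (H2) → no; 1× C (H1) → no; 1× O (H0) → no; 2× C (H3) → no; 1× N (H2) → no.
No environment satisfies the query, so 0 matching atoms.

0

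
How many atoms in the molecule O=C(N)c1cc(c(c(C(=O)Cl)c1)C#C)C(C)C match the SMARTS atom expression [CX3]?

2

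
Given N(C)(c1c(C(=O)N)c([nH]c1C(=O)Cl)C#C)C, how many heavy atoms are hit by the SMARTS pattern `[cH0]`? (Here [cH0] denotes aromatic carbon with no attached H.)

The query [cH0] means: aromatic carbon with no attached hydrogen (substituted or ring-fusion).
Check the 16 heavy atoms by environment: 1× n (aromatic, H1) → no; 4× c (aromatic, H0) → match; 3× C (H0) → no; 1× C (H1) → no; 2× O (H0) → no; 1× Cl (H0) → no; 1× N (H0) → no; 2× C (H3) → no; 1× N (H2) → no.
That gives 4 matching atoms.

4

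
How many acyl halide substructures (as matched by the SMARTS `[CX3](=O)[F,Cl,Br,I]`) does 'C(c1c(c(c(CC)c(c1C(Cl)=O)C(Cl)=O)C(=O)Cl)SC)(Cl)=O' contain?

4

[CX3](=O)[F,Cl,Br,I] is the SMARTS for an acyl halide: a carbonyl carbon bonded to a halogen.
The molecule carries 4 separate instances of an acyl chloride (-C(=O)Cl) meeting every constraint; each maps to a distinct set of atoms, giving 4 matches.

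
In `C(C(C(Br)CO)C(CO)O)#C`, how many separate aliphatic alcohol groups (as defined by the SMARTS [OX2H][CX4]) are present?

[OX2H][CX4] is the SMARTS for an aliphatic alcohol: a hydroxyl oxygen bound to an sp3 (X4) carbon.
The molecule carries 3 separate instances of a hydroxyl group (-OH) meeting every constraint; each maps to a distinct set of atoms, giving 3 matches.

3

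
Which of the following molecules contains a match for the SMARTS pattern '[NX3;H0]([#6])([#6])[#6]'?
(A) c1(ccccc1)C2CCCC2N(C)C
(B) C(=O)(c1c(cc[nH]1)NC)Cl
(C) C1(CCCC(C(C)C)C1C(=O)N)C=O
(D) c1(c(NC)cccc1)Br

A

[NX3;H0]([#6])([#6])[#6] describes a trivalent nitrogen with no H, bonded to three carbons (a tertiary amine).
(A) contains a dimethylamino group (-N(CH3)2), which satisfies every atom and bond constraint.
(B) has an N-methylamino group (-NHCH3) but the nitrogen still has one H (H1), not H0.
(C) has a primary amide (-C(=O)NH2) but the amide nitrogen has H2 and only one carbon neighbour.
(D) has an N-methylamino group (-NHCH3) but the nitrogen still has one H (H1), not H0.
So the answer is (A).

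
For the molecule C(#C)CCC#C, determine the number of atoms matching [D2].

4

The query [D2] means: atom with exactly two heavy-atom neighbours.
Check the 6 heavy atoms by environment: 4× C (D2) → match; 2× C (D1) → no.
That gives 4 matching atoms.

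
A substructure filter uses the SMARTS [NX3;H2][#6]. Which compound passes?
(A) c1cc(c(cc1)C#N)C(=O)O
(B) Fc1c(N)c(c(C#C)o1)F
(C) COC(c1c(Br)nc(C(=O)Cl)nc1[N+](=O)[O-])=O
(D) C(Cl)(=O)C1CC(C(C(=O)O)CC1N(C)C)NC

B

[NX3;H2][#6] describes a trivalent nitrogen with two H attached to carbon (a primary amine).
(A) has a nitrile (-C#N) but the nitrogen is NX1 (triple-bonded), not NX3 with two H.
(B) contains a primary amino group (-NH2), which satisfies every atom and bond constraint.
(C) has a nitro group (-[N+](=O)[O-]) but the nitrogen is [N+] with no H, not NX3H2.
(D) has a dimethylamino group (-N(CH3)2) but the nitrogen has H0, not H2.
So the answer is (B).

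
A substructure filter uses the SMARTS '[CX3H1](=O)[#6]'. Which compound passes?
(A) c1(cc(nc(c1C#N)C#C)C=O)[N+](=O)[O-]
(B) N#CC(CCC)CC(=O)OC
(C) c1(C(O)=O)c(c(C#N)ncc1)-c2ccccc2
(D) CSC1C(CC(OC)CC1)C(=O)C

[CX3H1](=O)[#6] describes an sp2 carbon with one H, double-bonded to O and single-bonded to carbon (an aldehyde).
(A) contains an aldehyde (-CHO), which satisfies every atom and bond constraint.
(B) has a methyl-ester group (-C(=O)OCH3) but the carbonyl carbon has H0, not H1.
(C) has a carboxylic acid group (-C(=O)OH) but the carbonyl carbon has H0 and is bonded to O, not H1.
(D) has an acetyl/ketone group (-C(=O)CH3) but the carbonyl carbon has H0 (two carbon neighbours), not H1.
So the answer is (A).

A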